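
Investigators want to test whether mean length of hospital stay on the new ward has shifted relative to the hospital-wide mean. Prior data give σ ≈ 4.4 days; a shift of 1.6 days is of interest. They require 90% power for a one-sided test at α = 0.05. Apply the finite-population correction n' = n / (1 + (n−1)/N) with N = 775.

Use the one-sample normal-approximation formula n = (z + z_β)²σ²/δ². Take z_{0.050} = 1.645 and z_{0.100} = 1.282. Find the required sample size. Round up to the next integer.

n = 60

n = (z_α + z_β)² · σ² / δ²
  = (1.645 + 1.282)² · 4.4² / 1.6²
  = 8.5673 · 19.36 / 2.56
  = 64.79
Finite-population correction (N = 775): 64.79 / (1 + (64.79 − 1)/775) = 59.86.
Round up → n = 60.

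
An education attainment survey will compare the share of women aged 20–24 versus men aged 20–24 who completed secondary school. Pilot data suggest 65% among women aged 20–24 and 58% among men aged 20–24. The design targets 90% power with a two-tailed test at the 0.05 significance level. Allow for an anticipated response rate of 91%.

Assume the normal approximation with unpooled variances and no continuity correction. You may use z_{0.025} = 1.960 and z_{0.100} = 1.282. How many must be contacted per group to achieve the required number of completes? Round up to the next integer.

n = 1111 per group

n = (z_{α/2} + z_β)² · [p₁(1−p₁) + p₂(1−p₂)] / (p₁ − p₂)²
  = (1.960 + 1.282)² · (0.65·0.35 + 0.58·0.42) / (0.07)²
  = (3.242)² · (0.2275 + 0.2436) / 0.0049
  = 10.5106 · 0.4711 / 0.0049
  = 1010.52
Adjust for 91% response: 1010.52 / 0.91 = 1110.46.
Round up → n = 1111 per group.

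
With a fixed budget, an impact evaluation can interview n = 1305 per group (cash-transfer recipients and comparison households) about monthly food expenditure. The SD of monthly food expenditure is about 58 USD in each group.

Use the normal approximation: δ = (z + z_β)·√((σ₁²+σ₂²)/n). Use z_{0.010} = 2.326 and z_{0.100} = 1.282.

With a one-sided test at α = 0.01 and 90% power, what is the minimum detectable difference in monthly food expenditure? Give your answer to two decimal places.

Minimum detectable difference ≈ 8.19 USD

δ = (z_α + z_β) · √((σ₁²+σ₂²)/n)
  = (2.326 + 1.282) · √(6728/1305)
  = 3.608 · √5.1556
  = 3.608 · 2.2706
  = 8.1923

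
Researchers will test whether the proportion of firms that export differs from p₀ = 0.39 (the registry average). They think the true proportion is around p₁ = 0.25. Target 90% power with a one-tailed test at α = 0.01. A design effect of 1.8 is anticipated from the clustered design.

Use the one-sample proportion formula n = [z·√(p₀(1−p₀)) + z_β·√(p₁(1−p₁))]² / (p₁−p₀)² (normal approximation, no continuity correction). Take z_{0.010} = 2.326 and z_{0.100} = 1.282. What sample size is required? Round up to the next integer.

n = [z_α·√(p₀q₀) + z_β·√(p₁q₁)]² / (p₁ − p₀)²
  = [2.326·√(0.39·0.61) + 1.282·√(0.25·0.75)]² / (-0.14)²
  = [2.326·0.4877 + 1.282·0.4330]² / 0.0196
  = [1.6896]² / 0.0196
  = 145.66
Design effect: 1.8 × 145.66 = 262.18.
Round up → n = 263.

n = 263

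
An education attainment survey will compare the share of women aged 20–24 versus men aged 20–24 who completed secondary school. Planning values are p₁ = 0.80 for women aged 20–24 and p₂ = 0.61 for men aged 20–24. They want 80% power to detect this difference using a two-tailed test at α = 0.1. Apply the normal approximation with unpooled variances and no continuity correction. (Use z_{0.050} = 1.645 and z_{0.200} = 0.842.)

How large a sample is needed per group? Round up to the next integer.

n = (z_{α/2} + z_β)² · [p₁(1−p₁) + p₂(1−p₂)] / (p₁ − p₂)²
  = (1.645 + 0.842)² · (0.80·0.20 + 0.61·0.39) / (0.19)²
  = (2.487)² · (0.1600 + 0.2379) / 0.0361
  = 6.1852 · 0.3979 / 0.0361
  = 68.17
Round up → n = 69 per group.

n = 69 per group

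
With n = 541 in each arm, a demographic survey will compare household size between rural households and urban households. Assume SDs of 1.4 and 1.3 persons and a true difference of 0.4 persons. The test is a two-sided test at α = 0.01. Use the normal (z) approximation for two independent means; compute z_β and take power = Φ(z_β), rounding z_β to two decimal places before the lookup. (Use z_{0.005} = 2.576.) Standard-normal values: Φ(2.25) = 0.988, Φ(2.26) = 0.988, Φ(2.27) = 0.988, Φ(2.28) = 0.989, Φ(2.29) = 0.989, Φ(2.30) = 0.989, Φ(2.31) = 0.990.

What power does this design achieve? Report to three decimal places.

Power ≈ 0.989

z_β = δ·√(n/(σ₁²+σ₂²)) − z_{α/2}
    = 0.4 · √(541/3.65) − 2.576
    = 0.4 · 12.17453 − 2.576
    = 4.8698 − 2.576 = 2.2938 → 2.29
Power = Φ(2.29) = 0.989.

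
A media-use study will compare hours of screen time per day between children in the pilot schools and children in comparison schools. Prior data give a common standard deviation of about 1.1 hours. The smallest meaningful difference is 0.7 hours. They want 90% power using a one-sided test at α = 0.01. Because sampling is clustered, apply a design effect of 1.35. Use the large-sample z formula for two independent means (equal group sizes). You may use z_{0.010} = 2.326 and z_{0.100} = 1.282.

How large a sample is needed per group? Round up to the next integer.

n = (z_α + z_β)² · (σ₁² + σ₂²) / δ²
  = (2.326 + 1.282)² · (2·1.1² = 2.42) / 0.7²
  = 13.0177 · 2.42 / 0.49
  = 64.29
Design effect: 1.35 × 64.29 = 86.79.
Round up → n = 87 per group.

n = 87 per group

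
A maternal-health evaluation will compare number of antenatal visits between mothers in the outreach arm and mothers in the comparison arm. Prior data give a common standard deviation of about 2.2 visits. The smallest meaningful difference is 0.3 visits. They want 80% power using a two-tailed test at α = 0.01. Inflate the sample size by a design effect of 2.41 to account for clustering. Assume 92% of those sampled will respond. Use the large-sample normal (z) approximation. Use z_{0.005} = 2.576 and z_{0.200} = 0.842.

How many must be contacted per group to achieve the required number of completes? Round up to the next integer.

n = (z_{α/2} + z_β)² · (σ₁² + σ₂²) / δ²
  = (2.576 + 0.842)² · (2·2.2² = 9.68) / 0.3²
  = 11.6827 · 9.68 / 0.09
  = 1256.54
Design effect: 2.41 × 1256.54 = 3028.27.
Adjust for 92% response: 3028.27 / 0.92 = 3291.59.
Round up → n = 3292 per group.

n = 3292 per group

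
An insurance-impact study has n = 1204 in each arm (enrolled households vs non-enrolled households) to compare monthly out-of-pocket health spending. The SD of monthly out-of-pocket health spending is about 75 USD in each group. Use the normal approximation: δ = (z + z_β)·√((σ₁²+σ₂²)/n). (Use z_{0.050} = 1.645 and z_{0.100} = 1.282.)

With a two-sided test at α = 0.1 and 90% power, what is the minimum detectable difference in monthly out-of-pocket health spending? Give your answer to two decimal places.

δ = (z_{α/2} + z_β) · √((σ₁²+σ₂²)/n)
  = (1.645 + 1.282) · √(11250/1204)
  = 2.927 · √9.3439
  = 2.927 · 3.0568
  = 8.9472

Minimum detectable difference ≈ 8.95 USD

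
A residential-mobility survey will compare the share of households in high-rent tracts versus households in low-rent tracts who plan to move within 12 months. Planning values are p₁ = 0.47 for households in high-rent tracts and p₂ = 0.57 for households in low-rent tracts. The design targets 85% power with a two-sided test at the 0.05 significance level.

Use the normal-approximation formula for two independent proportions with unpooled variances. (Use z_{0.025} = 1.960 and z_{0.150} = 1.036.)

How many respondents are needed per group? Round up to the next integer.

n = 444 per group

n = (z_{α/2} + z_β)² · [p₁(1−p₁) + p₂(1−p₂)] / (p₁ − p₂)²
  = (1.960 + 1.036)² · (0.47·0.53 + 0.57·0.43) / (-0.10)²
  = (2.996)² · (0.2491 + 0.2451) / 0.0100
  = 8.9760 · 0.4942 / 0.0100
  = 443.59
Round up → n = 444 per group.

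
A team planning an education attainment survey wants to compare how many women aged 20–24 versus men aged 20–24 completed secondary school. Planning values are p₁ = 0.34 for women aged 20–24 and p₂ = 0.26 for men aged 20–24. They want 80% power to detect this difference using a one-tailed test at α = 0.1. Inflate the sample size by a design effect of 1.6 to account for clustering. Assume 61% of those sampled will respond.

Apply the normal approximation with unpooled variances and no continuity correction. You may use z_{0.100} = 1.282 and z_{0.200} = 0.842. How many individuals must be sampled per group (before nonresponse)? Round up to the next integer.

n = 771 per group

n = (z_α + z_β)² · [p₁(1−p₁) + p₂(1−p₂)] / (p₁ − p₂)²
  = (1.282 + 0.842)² · (0.34·0.66 + 0.26·0.74) / (0.08)²
  = (2.124)² · (0.2244 + 0.1924) / 0.0064
  = 4.5114 · 0.4168 / 0.0064
  = 293.80
Design effect: 1.6 × 293.80 = 470.09.
Adjust for 61% response: 470.09 / 0.61 = 770.63.
Round up → n = 771 per group.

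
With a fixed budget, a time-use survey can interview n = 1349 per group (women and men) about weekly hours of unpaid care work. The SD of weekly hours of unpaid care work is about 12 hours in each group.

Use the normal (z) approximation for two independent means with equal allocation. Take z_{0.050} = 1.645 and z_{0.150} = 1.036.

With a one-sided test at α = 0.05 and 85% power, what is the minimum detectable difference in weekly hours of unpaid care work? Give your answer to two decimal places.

δ = (z_α + z_β) · √((σ₁²+σ₂²)/n)
  = (1.645 + 1.036) · √(288/1349)
  = 2.681 · √0.21349
  = 2.681 · 0.4621
  = 1.2388

Minimum detectable difference ≈ 1.24 hours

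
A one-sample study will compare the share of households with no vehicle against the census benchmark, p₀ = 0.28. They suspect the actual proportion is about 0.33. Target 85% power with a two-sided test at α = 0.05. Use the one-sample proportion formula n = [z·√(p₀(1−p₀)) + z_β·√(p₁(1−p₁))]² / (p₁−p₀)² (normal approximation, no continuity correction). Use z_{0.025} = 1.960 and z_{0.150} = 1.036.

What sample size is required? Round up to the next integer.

n = 748

n = [z_{α/2}·√(p₀q₀) + z_β·√(p₁q₁)]² / (p₁ − p₀)²
  = [1.960·√(0.28·0.72) + 1.036·√(0.33·0.67)]² / (0.05)²
  = [1.960·0.4490 + 1.036·0.4702]² / 0.0025
  = [1.3672]² / 0.0025
  = 747.67
Round up → n = 748.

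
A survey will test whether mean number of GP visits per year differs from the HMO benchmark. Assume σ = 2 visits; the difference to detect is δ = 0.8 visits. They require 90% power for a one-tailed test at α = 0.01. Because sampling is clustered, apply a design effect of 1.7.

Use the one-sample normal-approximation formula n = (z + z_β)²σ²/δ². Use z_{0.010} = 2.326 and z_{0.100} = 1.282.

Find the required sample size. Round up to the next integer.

n = 139

n = (z_α + z_β)² · σ² / δ²
  = (2.326 + 1.282)² · 2² / 0.8²
  = 13.0177 · 4 / 0.64
  = 81.36
Design effect: 1.7 × 81.36 = 138.31.
Round up → n = 139.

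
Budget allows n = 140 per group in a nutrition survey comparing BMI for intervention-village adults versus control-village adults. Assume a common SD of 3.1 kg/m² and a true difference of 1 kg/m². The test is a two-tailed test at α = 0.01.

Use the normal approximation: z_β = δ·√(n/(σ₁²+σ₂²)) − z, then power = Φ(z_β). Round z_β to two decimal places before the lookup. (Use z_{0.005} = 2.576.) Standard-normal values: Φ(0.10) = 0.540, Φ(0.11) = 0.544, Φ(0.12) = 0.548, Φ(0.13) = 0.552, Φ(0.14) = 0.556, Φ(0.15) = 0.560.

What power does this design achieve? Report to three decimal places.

z_β = δ·√(n/(σ₁²+σ₂²)) − z_{α/2}
    = 1 · √(140/19.22) − 2.576
    = 1 · 2.69890 − 2.576
    = 2.6989 − 2.576 = 0.1229 → 0.12
Power = Φ(0.12) = 0.548.

Power ≈ 0.548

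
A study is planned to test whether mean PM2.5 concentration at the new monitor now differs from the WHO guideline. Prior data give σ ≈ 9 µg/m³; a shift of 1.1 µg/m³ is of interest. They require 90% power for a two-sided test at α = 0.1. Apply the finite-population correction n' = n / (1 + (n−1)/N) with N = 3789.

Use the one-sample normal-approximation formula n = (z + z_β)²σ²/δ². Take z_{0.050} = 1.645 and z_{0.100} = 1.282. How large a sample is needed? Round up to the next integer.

n = (z_{α/2} + z_β)² · σ² / δ²
  = (1.645 + 1.282)² · 9² / 1.1²
  = 8.5673 · 81 / 1.21
  = 573.52
Finite-population correction (N = 3789): 573.52 / (1 + (573.52 − 1)/3789) = 498.23.
Round up → n = 499.

n = 499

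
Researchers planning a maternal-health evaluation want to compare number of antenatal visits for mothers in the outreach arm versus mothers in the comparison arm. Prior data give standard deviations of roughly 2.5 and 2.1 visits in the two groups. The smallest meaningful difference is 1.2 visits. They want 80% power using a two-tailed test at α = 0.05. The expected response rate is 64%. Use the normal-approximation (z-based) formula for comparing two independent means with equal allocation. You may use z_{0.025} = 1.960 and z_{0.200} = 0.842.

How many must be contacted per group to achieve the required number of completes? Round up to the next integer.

n = (z_{α/2} + z_β)² · (σ₁² + σ₂²) / δ²
  = (1.960 + 0.842)² · (2.5² + 2.1² = 10.66) / 1.2²
  = 7.8512 · 10.66 / 1.44
  = 58.12
Adjust for 64% response: 58.12 / 0.64 = 90.81.
Round up → n = 91 per group.

n = 91 per group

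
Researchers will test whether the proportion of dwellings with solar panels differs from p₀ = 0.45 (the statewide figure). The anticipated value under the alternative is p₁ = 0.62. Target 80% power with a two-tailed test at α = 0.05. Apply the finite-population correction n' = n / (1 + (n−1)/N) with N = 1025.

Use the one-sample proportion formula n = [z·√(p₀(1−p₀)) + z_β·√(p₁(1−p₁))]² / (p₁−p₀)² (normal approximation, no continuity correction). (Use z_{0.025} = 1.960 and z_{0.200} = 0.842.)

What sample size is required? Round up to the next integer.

n = 63

n = [z_{α/2}·√(p₀q₀) + z_β·√(p₁q₁)]² / (p₁ − p₀)²
  = [1.960·√(0.45·0.55) + 0.842·√(0.62·0.38)]² / (0.17)²
  = [1.960·0.4975 + 0.842·0.4854]² / 0.0289
  = [1.3838]² / 0.0289
  = 66.26
Finite-population correction (N = 1025): 66.26 / (1 + (66.26 − 1)/1025) = 62.29.
Round up → n = 63.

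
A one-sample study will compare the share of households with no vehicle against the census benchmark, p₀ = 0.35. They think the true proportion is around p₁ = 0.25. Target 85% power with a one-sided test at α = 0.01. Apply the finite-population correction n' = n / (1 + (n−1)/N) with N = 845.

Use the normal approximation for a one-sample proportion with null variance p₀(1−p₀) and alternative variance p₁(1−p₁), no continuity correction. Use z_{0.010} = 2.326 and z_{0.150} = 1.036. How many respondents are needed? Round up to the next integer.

n = 189

n = [z_α·√(p₀q₀) + z_β·√(p₁q₁)]² / (p₁ − p₀)²
  = [2.326·√(0.35·0.65) + 1.036·√(0.25·0.75)]² / (-0.10)²
  = [2.326·0.4770 + 1.036·0.4330]² / 0.0100
  = [1.5580]² / 0.0100
  = 242.75
Finite-population correction (N = 845): 242.75 / (1 + (242.75 − 1)/845) = 188.75.
Round up → n = 189.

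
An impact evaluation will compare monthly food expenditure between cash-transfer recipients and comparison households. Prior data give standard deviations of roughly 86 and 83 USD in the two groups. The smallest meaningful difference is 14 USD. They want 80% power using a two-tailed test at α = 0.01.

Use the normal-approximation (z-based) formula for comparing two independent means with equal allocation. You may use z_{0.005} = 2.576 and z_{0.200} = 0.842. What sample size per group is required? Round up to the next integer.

n = (z_{α/2} + z_β)² · (σ₁² + σ₂²) / δ²
  = (2.576 + 0.842)² · (86² + 83² = 14285) / 14²
  = 11.6827 · 14285 / 196
  = 851.47
Round up → n = 852 per group.

n = 852 per group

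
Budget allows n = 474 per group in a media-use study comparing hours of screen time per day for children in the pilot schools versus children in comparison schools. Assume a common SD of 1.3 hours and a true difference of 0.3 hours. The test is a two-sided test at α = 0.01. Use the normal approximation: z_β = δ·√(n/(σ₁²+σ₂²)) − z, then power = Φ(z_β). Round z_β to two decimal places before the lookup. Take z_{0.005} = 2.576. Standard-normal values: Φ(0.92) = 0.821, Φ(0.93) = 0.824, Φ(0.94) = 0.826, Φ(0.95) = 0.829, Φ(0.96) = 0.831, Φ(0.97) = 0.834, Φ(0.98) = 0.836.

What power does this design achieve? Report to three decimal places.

z_β = δ·√(n/(σ₁²+σ₂²)) − z_{α/2}
    = 0.3 · √(474/3.38) − 2.576
    = 0.3 · 11.84216 − 2.576
    = 3.5526 − 2.576 = 0.9766 → 0.98
Power = Φ(0.98) = 0.836.

Power ≈ 0.836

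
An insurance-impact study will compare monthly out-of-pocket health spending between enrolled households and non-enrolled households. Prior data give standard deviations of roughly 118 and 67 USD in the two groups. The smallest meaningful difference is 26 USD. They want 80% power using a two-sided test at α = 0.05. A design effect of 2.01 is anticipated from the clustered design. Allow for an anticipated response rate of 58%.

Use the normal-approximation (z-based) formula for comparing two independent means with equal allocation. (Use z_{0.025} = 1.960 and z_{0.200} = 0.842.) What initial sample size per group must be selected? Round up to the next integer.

n = (z_{α/2} + z_β)² · (σ₁² + σ₂²) / δ²
  = (1.960 + 0.842)² · (118² + 67² = 18413) / 26²
  = 7.8512 · 18413 / 676
  = 213.85
Design effect: 2.01 × 213.85 = 429.84.
Adjust for 58% response: 429.84 / 0.58 = 741.11.
Round up → n = 742 per group.

n = 742 per group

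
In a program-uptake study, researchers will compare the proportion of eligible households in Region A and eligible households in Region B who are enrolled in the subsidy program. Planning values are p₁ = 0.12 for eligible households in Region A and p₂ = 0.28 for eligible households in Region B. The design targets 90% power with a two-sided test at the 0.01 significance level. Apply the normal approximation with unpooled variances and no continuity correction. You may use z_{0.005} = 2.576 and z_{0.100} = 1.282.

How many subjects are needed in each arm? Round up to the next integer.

n = 179 per group

n = (z_{α/2} + z_β)² · [p₁(1−p₁) + p₂(1−p₂)] / (p₁ − p₂)²
  = (2.576 + 1.282)² · (0.12·0.88 + 0.28·0.72) / (-0.16)²
  = (3.858)² · (0.1056 + 0.2016) / 0.0256
  = 14.8842 · 0.3072 / 0.0256
  = 178.61
Round up → n = 179 per group.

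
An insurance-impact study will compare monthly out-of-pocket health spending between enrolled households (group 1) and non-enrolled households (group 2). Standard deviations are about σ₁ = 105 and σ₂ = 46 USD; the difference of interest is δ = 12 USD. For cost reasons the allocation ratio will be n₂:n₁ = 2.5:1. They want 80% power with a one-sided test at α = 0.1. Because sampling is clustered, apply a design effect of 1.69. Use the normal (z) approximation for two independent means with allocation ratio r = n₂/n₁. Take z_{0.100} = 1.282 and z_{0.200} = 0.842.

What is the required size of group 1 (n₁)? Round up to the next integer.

n₁ = (z_α + z_β)² · (σ₁² + σ₂²/r) / δ²
   = (1.282 + 0.842)² · (105² + 46²/2.5) / 12²
   = 4.5114 · (11025 + 846.4) / 144
   = 4.5114 · 11871.4 / 144
   = 371.92
Design effect: 1.69 × 371.92 = 628.54.
Round up → n₁ = 629; n₂ = r·n₁ = 2.5 × 629 = 1573.

n₁ = 629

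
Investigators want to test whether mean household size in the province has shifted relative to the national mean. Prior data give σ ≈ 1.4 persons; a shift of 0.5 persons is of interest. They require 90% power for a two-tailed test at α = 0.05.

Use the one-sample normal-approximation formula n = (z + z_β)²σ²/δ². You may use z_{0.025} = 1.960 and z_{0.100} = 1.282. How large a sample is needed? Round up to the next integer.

n = 83

n = (z_{α/2} + z_β)² · σ² / δ²
  = (1.960 + 1.282)² · 1.4² / 0.5²
  = 10.5106 · 1.96 / 0.25
  = 82.40
Round up → n = 83.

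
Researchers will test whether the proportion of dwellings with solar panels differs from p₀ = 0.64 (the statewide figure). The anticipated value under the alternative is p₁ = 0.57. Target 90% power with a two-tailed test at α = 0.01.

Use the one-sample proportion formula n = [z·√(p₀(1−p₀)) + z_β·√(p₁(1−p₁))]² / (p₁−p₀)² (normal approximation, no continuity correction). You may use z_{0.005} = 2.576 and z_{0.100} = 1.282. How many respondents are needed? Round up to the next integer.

n = [z_{α/2}·√(p₀q₀) + z_β·√(p₁q₁)]² / (p₁ − p₀)²
  = [2.576·√(0.64·0.36) + 1.282·√(0.57·0.43)]² / (-0.07)²
  = [2.576·0.4800 + 1.282·0.4951]² / 0.0049
  = [1.8712]² / 0.0049
  = 714.54
Round up → n = 715.

n = 715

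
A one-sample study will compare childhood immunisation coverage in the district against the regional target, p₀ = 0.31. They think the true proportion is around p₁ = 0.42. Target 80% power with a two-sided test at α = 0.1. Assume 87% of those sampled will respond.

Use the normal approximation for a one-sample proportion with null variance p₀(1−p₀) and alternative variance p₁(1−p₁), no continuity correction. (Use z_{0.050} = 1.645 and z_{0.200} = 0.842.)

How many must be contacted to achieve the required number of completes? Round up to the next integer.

n = 132

n = [z_{α/2}·√(p₀q₀) + z_β·√(p₁q₁)]² / (p₁ − p₀)²
  = [1.645·√(0.31·0.69) + 0.842·√(0.42·0.58)]² / (0.11)²
  = [1.645·0.4625 + 0.842·0.4936]² / 0.0121
  = [1.1764]² / 0.0121
  = 114.37
Adjust for 87% response: 114.37 / 0.87 = 131.46.
Round up → n = 132.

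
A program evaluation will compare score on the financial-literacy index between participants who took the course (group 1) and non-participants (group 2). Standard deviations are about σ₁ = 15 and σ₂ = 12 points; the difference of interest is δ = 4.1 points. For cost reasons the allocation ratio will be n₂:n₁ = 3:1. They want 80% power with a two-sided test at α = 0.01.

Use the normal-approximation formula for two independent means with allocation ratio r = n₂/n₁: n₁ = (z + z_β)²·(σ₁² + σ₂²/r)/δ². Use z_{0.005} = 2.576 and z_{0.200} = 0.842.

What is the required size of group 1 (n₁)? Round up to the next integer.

n₁ = 190

n₁ = (z_{α/2} + z_β)² · (σ₁² + σ₂²/r) / δ²
   = (2.576 + 0.842)² · (15² + 12²/3) / 4.1²
   = 11.6827 · (225 + 48) / 16.81
   = 11.6827 · 273 / 16.81
   = 189.73
Round up → n₁ = 190; n₂ = r·n₁ = 3 × 190 = 570.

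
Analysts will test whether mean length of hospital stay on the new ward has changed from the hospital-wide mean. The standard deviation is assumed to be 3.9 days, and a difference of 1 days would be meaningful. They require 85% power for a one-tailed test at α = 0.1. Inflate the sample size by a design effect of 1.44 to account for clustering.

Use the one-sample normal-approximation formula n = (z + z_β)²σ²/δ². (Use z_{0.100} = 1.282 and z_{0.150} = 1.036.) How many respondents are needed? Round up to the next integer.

n = 118

n = (z_α + z_β)² · σ² / δ²
  = (1.282 + 1.036)² · 3.9² / 1²
  = 5.3731 · 15.21 / 1
  = 81.73
Design effect: 1.44 × 81.73 = 117.68.
Round up → n = 118.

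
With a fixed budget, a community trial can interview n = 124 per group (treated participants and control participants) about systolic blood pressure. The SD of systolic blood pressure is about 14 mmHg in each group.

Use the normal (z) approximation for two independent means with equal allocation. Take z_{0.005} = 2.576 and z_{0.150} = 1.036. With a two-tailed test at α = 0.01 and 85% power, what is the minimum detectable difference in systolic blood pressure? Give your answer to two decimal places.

Minimum detectable difference ≈ 6.42 mmHg

δ = (z_{α/2} + z_β) · √((σ₁²+σ₂²)/n)
  = (2.576 + 1.036) · √(392/124)
  = 3.612 · √3.1613
  = 3.612 · 1.7780
  = 6.4221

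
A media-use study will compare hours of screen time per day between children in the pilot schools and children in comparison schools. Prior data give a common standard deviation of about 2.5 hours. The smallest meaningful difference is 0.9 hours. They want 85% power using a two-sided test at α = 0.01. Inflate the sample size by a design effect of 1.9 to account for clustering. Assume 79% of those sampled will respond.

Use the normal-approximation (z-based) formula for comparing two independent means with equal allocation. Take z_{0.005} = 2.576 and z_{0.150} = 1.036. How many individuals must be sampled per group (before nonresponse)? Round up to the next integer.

n = (z_{α/2} + z_β)² · (σ₁² + σ₂²) / δ²
  = (2.576 + 1.036)² · (2·2.5² = 12.5) / 0.9²
  = 13.0465 · 12.5 / 0.81
  = 201.34
Design effect: 1.9 × 201.34 = 382.54.
Adjust for 79% response: 382.54 / 0.79 = 484.22.
Round up → n = 485 per group.

n = 485 per group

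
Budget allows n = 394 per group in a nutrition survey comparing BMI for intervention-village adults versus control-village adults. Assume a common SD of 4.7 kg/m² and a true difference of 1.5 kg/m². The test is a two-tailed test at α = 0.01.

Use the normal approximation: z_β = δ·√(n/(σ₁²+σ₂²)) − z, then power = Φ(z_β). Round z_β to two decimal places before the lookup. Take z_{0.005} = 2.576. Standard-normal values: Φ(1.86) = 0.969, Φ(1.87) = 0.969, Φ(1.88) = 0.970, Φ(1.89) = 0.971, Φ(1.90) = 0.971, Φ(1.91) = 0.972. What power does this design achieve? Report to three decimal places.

z_β = δ·√(n/(σ₁²+σ₂²)) − z_{α/2}
    = 1.5 · √(394/44.18) − 2.576
    = 1.5 · 2.98631 − 2.576
    = 4.4795 − 2.576 = 1.9035 → 1.90
Power = Φ(1.90) = 0.971.

Power ≈ 0.971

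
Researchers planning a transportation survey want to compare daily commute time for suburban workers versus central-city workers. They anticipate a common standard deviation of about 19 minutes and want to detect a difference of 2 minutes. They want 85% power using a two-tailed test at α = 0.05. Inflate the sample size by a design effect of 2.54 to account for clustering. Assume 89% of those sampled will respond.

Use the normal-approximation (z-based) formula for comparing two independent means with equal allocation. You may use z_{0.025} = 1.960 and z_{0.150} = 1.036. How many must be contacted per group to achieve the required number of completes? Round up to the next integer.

n = (z_{α/2} + z_β)² · (σ₁² + σ₂²) / δ²
  = (1.960 + 1.036)² · (2·19² = 722) / 2²
  = 8.9760 · 722 / 4
  = 1620.17
Design effect: 2.54 × 1620.17 = 4115.23.
Adjust for 89% response: 4115.23 / 0.89 = 4623.86.
Round up → n = 4624 per group.

n = 4624 per group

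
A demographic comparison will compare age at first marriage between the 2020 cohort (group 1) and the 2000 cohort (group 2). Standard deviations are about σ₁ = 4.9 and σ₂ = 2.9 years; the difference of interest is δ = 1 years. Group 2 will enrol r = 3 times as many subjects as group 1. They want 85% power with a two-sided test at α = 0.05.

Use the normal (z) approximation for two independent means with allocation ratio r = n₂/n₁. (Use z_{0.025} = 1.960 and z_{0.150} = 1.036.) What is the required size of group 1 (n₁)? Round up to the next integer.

n₁ = (z_{α/2} + z_β)² · (σ₁² + σ₂²/r) / δ²
   = (1.960 + 1.036)² · (4.9² + 2.9²/3) / 1²
   = 8.9760 · (24.01 + 2.8033) / 1
   = 8.9760 · 26.8133 / 1
   = 240.68
Round up → n₁ = 241; n₂ = r·n₁ = 3 × 241 = 723.

n₁ = 241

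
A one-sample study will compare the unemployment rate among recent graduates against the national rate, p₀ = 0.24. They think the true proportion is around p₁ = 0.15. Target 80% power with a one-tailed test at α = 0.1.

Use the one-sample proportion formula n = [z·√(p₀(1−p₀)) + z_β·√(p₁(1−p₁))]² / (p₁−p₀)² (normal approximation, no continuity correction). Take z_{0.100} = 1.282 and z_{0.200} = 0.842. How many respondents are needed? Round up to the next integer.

n = 89

n = [z_α·√(p₀q₀) + z_β·√(p₁q₁)]² / (p₁ − p₀)²
  = [1.282·√(0.24·0.76) + 0.842·√(0.15·0.85)]² / (-0.09)²
  = [1.282·0.4271 + 0.842·0.3571]² / 0.0081
  = [0.8482]² / 0.0081
  = 88.81
Round up → n = 89.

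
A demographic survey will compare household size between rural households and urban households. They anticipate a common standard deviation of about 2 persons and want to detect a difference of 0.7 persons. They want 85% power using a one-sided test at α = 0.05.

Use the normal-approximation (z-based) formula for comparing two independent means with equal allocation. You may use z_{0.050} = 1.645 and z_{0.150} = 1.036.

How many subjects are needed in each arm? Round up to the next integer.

n = 118 per group

n = (z_α + z_β)² · (σ₁² + σ₂²) / δ²
  = (1.645 + 1.036)² · (2·2² = 8) / 0.7²
  = 7.1878 · 8 / 0.49
  = 117.35
Round up → n = 118 per group.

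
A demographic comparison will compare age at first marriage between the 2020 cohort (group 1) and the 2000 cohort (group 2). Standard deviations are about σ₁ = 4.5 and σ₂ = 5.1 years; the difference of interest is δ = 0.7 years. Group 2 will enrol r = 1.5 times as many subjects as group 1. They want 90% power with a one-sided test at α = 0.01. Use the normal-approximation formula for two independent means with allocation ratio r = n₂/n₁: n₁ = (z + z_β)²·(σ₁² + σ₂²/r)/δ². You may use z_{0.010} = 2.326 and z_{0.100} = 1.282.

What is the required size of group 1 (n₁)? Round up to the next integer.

n₁ = (z_α + z_β)² · (σ₁² + σ₂²/r) / δ²
   = (2.326 + 1.282)² · (4.5² + 5.1²/1.5) / 0.7²
   = 13.0177 · (20.25 + 17.34) / 0.49
   = 13.0177 · 37.59 / 0.49
   = 998.64
Round up → n₁ = 999; n₂ = r·n₁ = 1.5 × 999 = 1499.

n₁ = 999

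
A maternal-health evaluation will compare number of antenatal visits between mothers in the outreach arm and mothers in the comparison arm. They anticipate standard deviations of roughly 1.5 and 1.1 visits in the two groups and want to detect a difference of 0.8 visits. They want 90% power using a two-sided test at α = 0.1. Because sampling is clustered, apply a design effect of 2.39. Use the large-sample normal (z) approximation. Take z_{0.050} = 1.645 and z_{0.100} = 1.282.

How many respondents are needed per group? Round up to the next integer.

n = (z_{α/2} + z_β)² · (σ₁² + σ₂²) / δ²
  = (1.645 + 1.282)² · (1.5² + 1.1² = 3.46) / 0.8²
  = 8.5673 · 3.46 / 0.64
  = 46.32
Design effect: 2.39 × 46.32 = 110.70.
Round up → n = 111 per group.

n = 111 per group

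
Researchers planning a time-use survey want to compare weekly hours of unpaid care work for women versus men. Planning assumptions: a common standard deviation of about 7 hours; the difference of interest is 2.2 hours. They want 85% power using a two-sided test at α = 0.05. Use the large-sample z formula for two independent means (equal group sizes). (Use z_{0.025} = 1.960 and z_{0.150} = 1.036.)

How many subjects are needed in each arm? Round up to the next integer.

n = (z_{α/2} + z_β)² · (σ₁² + σ₂²) / δ²
  = (1.960 + 1.036)² · (2·7² = 98) / 2.2²
  = 8.9760 · 98 / 4.84
  = 181.75
Round up → n = 182 per group.

n = 182 per group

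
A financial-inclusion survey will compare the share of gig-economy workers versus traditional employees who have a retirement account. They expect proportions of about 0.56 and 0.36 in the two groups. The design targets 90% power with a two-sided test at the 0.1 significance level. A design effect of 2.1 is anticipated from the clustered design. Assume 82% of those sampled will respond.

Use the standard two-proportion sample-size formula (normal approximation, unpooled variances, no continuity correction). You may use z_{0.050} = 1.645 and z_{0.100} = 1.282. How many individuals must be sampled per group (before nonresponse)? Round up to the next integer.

n = (z_{α/2} + z_β)² · [p₁(1−p₁) + p₂(1−p₂)] / (p₁ − p₂)²
  = (1.645 + 1.282)² · (0.56·0.44 + 0.36·0.64) / (0.20)²
  = (2.927)² · (0.2464 + 0.2304) / 0.0400
  = 8.5673 · 0.4768 / 0.0400
  = 102.12
Design effect: 2.1 × 102.12 = 214.46.
Adjust for 82% response: 214.46 / 0.82 = 261.53.
Round up → n = 262 per group.

n = 262 per group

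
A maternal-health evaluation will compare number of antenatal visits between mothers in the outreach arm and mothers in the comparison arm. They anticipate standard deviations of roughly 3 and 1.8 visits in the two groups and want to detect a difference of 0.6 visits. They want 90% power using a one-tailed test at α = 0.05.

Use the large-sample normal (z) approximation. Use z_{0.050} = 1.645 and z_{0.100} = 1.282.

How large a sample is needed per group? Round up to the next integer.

n = 292 per group

n = (z_α + z_β)² · (σ₁² + σ₂²) / δ²
  = (1.645 + 1.282)² · (3² + 1.8² = 12.24) / 0.6²
  = 8.5673 · 12.24 / 0.36
  = 291.29
Round up → n = 292 per group.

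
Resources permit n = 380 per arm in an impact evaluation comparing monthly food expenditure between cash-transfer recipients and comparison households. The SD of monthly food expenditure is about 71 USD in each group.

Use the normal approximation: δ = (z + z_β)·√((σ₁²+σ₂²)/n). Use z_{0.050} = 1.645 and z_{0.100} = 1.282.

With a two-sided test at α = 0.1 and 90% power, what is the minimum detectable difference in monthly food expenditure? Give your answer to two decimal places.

Minimum detectable difference ≈ 15.08 USD

δ = (z_{α/2} + z_β) · √((σ₁²+σ₂²)/n)
  = (1.645 + 1.282) · √(10082/380)
  = 2.927 · √26.5316
  = 2.927 · 5.1509
  = 15.0766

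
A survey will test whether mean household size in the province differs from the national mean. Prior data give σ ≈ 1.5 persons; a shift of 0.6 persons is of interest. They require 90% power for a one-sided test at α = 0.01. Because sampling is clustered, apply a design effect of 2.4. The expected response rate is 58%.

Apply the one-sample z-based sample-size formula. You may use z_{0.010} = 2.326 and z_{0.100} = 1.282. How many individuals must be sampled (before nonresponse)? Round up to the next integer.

n = (z_α + z_β)² · σ² / δ²
  = (2.326 + 1.282)² · 1.5² / 0.6²
  = 13.0177 · 2.25 / 0.36
  = 81.36
Design effect: 2.4 × 81.36 = 195.26.
Adjust for 58% response: 195.26 / 0.58 = 336.66.
Round up → n = 337.

n = 337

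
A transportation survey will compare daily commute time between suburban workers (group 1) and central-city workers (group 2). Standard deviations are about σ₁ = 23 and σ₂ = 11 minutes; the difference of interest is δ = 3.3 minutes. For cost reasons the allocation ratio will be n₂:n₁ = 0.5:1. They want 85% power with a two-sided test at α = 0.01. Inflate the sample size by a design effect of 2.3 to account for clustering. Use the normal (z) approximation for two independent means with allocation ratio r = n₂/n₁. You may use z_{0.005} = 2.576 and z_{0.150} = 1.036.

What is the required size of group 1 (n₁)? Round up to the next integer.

n₁ = 2125

n₁ = (z_{α/2} + z_β)² · (σ₁² + σ₂²/r) / δ²
   = (2.576 + 1.036)² · (23² + 11²/0.5) / 3.3²
   = 13.0465 · (529 + 242) / 10.89
   = 13.0465 · 771 / 10.89
   = 923.68
Design effect: 2.3 × 923.68 = 2124.47.
Round up → n₁ = 2125; n₂ = r·n₁ = 0.5 × 2125 = 1063.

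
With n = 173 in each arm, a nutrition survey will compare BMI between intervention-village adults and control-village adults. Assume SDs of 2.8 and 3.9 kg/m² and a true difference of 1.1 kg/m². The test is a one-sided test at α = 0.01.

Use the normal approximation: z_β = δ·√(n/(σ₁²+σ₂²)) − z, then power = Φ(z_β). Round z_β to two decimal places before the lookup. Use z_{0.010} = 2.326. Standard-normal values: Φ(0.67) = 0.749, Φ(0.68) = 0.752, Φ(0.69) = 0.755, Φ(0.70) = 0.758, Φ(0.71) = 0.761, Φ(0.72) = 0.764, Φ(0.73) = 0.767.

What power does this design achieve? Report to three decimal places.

z_β = δ·√(n/(σ₁²+σ₂²)) − z_α
    = 1.1 · √(173/23.05) − 2.326
    = 1.1 · 2.73960 − 2.326
    = 3.0136 − 2.326 = 0.6876 → 0.69
Power = Φ(0.69) = 0.755.

Power ≈ 0.755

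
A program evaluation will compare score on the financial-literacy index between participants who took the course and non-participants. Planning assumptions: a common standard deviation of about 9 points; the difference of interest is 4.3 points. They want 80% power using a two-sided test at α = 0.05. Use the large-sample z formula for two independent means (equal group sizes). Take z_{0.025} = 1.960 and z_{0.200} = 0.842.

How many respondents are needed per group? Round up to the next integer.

n = (z_{α/2} + z_β)² · (σ₁² + σ₂²) / δ²
  = (1.960 + 0.842)² · (2·9² = 162) / 4.3²
  = 7.8512 · 162 / 18.49
  = 68.79
Round up → n = 69 per group.

n = 69 per group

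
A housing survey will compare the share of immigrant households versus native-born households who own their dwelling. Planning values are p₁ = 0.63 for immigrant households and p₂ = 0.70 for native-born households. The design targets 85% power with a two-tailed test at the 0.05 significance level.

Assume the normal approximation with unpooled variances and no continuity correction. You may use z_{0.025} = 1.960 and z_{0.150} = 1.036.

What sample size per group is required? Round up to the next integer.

n = (z_{α/2} + z_β)² · [p₁(1−p₁) + p₂(1−p₂)] / (p₁ − p₂)²
  = (1.960 + 1.036)² · (0.63·0.37 + 0.70·0.30) / (-0.07)²
  = (2.996)² · (0.2331 + 0.2100) / 0.0049
  = 8.9760 · 0.4431 / 0.0049
  = 811.69
Round up → n = 812 per group.

n = 812 per group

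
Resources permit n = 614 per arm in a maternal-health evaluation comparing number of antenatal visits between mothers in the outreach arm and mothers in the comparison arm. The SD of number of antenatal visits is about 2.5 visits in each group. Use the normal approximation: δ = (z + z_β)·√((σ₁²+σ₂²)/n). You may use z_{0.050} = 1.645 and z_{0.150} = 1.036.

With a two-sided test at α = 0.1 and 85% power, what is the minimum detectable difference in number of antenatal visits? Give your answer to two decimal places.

δ = (z_{α/2} + z_β) · √((σ₁²+σ₂²)/n)
  = (1.645 + 1.036) · √(12.5/614)
  = 2.681 · √0.02036
  = 2.681 · 0.1427
  = 0.3825

Minimum detectable difference ≈ 0.38 visits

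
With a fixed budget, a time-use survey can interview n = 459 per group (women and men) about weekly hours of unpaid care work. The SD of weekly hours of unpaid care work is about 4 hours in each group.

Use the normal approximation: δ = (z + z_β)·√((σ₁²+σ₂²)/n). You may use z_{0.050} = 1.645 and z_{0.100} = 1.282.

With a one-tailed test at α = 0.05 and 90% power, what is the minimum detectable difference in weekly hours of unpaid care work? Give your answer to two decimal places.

Minimum detectable difference ≈ 0.77 hours

δ = (z_α + z_β) · √((σ₁²+σ₂²)/n)
  = (1.645 + 1.282) · √(32/459)
  = 2.927 · √0.06972
  = 2.927 · 0.2640
  = 0.7728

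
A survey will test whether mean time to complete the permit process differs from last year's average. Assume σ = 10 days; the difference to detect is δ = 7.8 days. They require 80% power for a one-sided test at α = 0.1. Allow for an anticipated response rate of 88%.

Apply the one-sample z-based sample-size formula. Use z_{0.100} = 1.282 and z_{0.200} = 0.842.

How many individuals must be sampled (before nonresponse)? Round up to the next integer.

n = 9

n = (z_α + z_β)² · σ² / δ²
  = (1.282 + 0.842)² · 10² / 7.8²
  = 4.5114 · 100 / 60.84
  = 7.42
Adjust for 88% response: 7.42 / 0.88 = 8.43.
Round up → n = 9.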